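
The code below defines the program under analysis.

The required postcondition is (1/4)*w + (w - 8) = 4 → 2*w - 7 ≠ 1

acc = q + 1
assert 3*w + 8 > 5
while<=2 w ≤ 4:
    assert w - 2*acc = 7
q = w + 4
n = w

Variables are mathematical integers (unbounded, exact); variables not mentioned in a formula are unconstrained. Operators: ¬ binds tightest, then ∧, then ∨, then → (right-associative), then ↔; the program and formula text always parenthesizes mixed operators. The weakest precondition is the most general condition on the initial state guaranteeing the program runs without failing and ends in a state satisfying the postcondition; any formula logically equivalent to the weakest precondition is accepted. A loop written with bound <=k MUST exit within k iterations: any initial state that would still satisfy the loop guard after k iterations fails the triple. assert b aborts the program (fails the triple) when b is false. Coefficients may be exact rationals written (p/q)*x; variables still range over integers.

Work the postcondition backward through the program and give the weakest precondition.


Working backward. After the program, the postcondition (1/4)*w + (w - 8) = 4 → 2*w - 7 ≠ 1 must hold; in canonical form it is (5/4)*w = 12 → 2*w ≠ 8.
Before n := w: (5/4)*w = 12 → 2*w ≠ 8
Before q := w + 4: (5/4)*w = 12 → 2*w ≠ 8
Before the loop (bound <=2), unroll the exhaustion recursion (WP_0 = exit-now case; WP_j = one more guarded iteration, up to j = 2):
  WP_0: (¬(w ≤ 4)) ∧ ((5/4)*w = 12 → 2*w ≠ 8)
  WP_1: (w ≤ 4 → (w = 2*acc + 7 ∧ (¬(w ≤ 4)) ∧ ((5/4)*w = 12 → 2*w ≠ 8))) ∧ ((¬(w ≤ 4)) → ((5/4)*w = 12 → 2*w ≠ 8))
  WP_2: (w ≤ 4 → (w = 2*acc + 7 ∧ (w ≤ 4 → (w = 2*acc + 7 ∧ (¬(w ≤ 4)) ∧ ((5/4)*w = 12 → 2*w ≠ 8))) ∧ ((¬(w ≤ 4)) → ((5/4)*w = 12 → 2*w ≠ 8)))) ∧ ((¬(w ≤ 4)) → ((5/4)*w = 12 → 2*w ≠ 8))
So before the loop: (w ≤ 4 → (w = 2*acc + 7 ∧ (w ≤ 4 → (w = 2*acc + 7 ∧ (¬(w ≤ 4)) ∧ ((5/4)*w = 12 → 2*w ≠ 8))) ∧ ((¬(w ≤ 4)) → ((5/4)*w = 12 → 2*w ≠ 8)))) ∧ ((¬(w ≤ 4)) → ((5/4)*w = 12 → 2*w ≠ 8))
Before assert 3*w + 8 > 5: 3*w > -3 ∧ (w ≤ 4 → (w = 2*acc + 7 ∧ (w ≤ 4 → (w = 2*acc + 7 ∧ (¬(w ≤ 4)) ∧ ((5/4)*w = 12 → 2*w ≠ 8))) ∧ ((¬(w ≤ 4)) → ((5/4)*w = 12 → 2*w ≠ 8)))) ∧ ((¬(w ≤ 4)) → ((5/4)*w = 12 → 2*w ≠ 8))
Before acc := q + 1: 3*w > -3 ∧ (w ≤ 4 → (w = 2*q + 9 ∧ (w ≤ 4 → (w = 2*q + 9 ∧ (¬(w ≤ 4)) ∧ ((5/4)*w = 12 → 2*w ≠ 8))) ∧ ((¬(w ≤ 4)) → ((5/4)*w = 12 → 2*w ≠ 8)))) ∧ ((¬(w ≤ 4)) → ((5/4)*w = 12 → 2*w ≠ 8))
Answer: WP = 3*w > -3 ∧ (w ≤ 4 → (w = 2*q + 9 ∧ (w ≤ 4 → (w = 2*q + 9 ∧ (¬(w ≤ 4)) ∧ ((5/4)*w = 12 → 2*w ≠ 8))) ∧ ((¬(w ≤ 4)) → ((5/4)*w = 12 → 2*w ≠ 8)))) ∧ ((¬(w ≤ 4)) → ((5/4)*w = 12 → 2*w ≠ 8))


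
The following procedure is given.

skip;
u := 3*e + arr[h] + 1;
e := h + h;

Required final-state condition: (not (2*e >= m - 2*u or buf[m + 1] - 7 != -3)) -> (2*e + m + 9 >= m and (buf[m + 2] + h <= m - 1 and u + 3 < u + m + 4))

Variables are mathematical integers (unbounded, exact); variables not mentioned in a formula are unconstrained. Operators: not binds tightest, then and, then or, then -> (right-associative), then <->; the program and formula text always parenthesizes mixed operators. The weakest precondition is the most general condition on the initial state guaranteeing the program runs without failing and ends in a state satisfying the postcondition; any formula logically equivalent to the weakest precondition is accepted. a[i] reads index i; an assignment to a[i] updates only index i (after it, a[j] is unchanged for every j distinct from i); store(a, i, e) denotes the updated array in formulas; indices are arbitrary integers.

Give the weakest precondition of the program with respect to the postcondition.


Working backward. After the program, the postcondition (not (2*e >= m - 2*u or buf[m + 1] - 7 != -3)) -> (2*e + m + 9 >= m and (buf[m + 2] + h <= m - 1 and u + 3 < u + m + 4)) must hold; in canonical form it is (not (2*e + 2*u >= m or buf[m + 1] != 4)) -> (2*e >= -9 and buf[m + 2] + h <= m - 1 and m > -1).
Before e := h + h: (not (4*h + 2*u >= m or buf[m + 1] != 4)) -> (4*h >= -9 and buf[m + 2] + h <= m - 1 and m > -1)
Before u := 3*e + arr[h] + 1: (not (2*arr[h] + 6*e + 4*h >= m - 2 or buf[m + 1] != 4)) -> (4*h >= -9 and buf[m + 2] + h <= m - 1 and m > -1)
Before skip: (not (2*arr[h] + 6*e + 4*h >= m - 2 or buf[m + 1] != 4)) -> (4*h >= -9 and buf[m + 2] + h <= m - 1 and m > -1)
Answer: WP = (not (2*arr[h] + 6*e + 4*h >= m - 2 or buf[m + 1] != 4)) -> (4*h >= -9 and buf[m + 2] + h <= m - 1 and m > -1)


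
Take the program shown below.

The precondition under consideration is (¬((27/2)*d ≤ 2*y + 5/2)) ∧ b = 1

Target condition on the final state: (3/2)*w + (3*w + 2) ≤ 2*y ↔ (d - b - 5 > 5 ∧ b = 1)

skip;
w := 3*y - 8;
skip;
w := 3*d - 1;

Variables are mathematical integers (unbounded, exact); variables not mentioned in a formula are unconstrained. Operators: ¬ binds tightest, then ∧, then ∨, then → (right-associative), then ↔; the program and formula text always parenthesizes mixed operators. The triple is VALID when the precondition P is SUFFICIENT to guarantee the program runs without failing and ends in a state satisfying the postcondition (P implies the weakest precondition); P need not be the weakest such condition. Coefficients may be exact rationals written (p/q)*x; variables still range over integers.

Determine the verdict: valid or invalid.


Working backward. After the program, the postcondition (3/2)*w + (3*w + 2) ≤ 2*y ↔ (d - b - 5 > 5 ∧ b = 1) must hold; in canonical form it is (9/2)*w ≤ 2*y - 2 ↔ (d > b + 10 ∧ b = 1).
Before w := 3*d - 1: (27/2)*d ≤ 2*y + 5/2 ↔ (d > b + 10 ∧ b = 1)
Before skip: (27/2)*d ≤ 2*y + 5/2 ↔ (d > b + 10 ∧ b = 1)
Before w := 3*y - 8: (27/2)*d ≤ 2*y + 5/2 ↔ (d > b + 10 ∧ b = 1)
Before skip: (27/2)*d ≤ 2*y + 5/2 ↔ (d > b + 10 ∧ b = 1)
The weakest precondition is (27/2)*d ≤ 2*y + 5/2 ↔ (d > b + 10 ∧ b = 1).
Check whether (¬((27/2)*d ≤ 2*y + 5/2)) ∧ b = 1 implies it.
Countermodel: at the initial state b = 1, d = 12, y = 0, the precondition holds but the weakest precondition fails.
Answer: invalid


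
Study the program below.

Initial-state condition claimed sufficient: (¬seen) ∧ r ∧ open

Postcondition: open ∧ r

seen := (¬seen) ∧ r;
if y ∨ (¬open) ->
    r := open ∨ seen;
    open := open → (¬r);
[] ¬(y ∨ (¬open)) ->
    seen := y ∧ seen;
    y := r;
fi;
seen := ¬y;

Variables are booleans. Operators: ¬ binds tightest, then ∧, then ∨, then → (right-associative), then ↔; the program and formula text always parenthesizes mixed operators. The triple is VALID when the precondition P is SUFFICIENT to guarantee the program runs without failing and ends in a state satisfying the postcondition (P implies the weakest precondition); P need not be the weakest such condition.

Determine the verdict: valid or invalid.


Working backward. After the program, open ∧ r must hold.
Before seen := ¬y: open ∧ r
Then branch requires (open → (¬(open ∨ seen))) ∧ (open ∨ seen); else branch requires open ∧ r.
Before the if: ((y ∨ (¬open)) → ((open → (¬(open ∨ seen))) ∧ (open ∨ seen))) ∧ ((¬(y ∨ (¬open))) → (open ∧ r))
Before seen := (¬seen) ∧ r: ((y ∨ (¬open)) → ((open → (¬(open ∨ ((¬seen) ∧ r)))) ∧ (open ∨ ((¬seen) ∧ r)))) ∧ ((¬(y ∨ (¬open))) → (open ∧ r))
The weakest precondition is ((y ∨ (¬open)) → ((open → (¬(open ∨ ((¬seen) ∧ r)))) ∧ (open ∨ ((¬seen) ∧ r)))) ∧ ((¬(y ∨ (¬open))) → (open ∧ r)).
Check whether (¬seen) ∧ r ∧ open implies it.
Countermodel: at the initial state open = true, r = true, seen = false, y = true, the precondition holds but the weakest precondition fails.
Answer: invalid


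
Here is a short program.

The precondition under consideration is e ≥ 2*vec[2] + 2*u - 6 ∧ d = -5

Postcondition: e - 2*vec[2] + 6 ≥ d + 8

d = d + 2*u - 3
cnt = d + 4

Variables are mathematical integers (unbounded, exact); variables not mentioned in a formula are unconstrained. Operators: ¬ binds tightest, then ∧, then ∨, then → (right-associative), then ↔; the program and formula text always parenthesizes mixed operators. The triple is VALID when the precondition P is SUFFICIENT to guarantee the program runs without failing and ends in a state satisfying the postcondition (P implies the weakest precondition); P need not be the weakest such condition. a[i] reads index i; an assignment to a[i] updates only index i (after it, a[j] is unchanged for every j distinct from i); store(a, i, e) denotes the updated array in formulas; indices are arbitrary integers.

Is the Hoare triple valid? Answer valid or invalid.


Working backward. After the program, the postcondition e - 2*vec[2] + 6 ≥ d + 8 must hold; in canonical form it is e ≥ 2*vec[2] + d + 2.
Before cnt := d + 4: e ≥ 2*vec[2] + d + 2
Before d := d + 2*u - 3: e ≥ 2*vec[2] + d + 2*u - 1
The weakest precondition is e ≥ 2*vec[2] + d + 2*u - 1.
Check whether e ≥ 2*vec[2] + 2*u - 6 ∧ d = -5 implies it.
Every state satisfying the precondition satisfies the weakest precondition: the implication holds.
Answer: valid


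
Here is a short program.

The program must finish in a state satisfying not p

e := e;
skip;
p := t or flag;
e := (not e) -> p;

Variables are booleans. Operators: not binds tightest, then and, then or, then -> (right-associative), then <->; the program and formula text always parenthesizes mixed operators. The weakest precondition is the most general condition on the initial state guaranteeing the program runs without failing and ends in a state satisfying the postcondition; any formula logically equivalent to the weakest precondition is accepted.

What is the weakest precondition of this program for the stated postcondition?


Working backward. After the program, not p must hold.
Before e := (not e) -> p: not p
Before p := t or flag: not (t or flag)
Before skip: not (t or flag)
Before e := e: not (t or flag)
Answer: WP = not (t or flag)


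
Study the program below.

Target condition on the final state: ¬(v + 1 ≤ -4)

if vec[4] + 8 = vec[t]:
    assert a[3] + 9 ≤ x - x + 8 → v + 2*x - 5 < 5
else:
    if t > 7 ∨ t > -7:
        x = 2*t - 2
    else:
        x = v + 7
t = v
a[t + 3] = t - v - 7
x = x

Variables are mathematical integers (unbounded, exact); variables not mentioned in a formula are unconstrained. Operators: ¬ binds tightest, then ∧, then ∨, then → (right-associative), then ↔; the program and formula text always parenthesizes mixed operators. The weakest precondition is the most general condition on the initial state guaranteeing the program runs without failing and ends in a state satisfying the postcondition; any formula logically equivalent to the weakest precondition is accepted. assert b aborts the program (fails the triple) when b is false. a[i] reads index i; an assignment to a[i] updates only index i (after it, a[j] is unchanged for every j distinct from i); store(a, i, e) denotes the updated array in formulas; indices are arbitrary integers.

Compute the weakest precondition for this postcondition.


Working backward. After the program, the postcondition ¬(v + 1 ≤ -4) must hold; in canonical form it is ¬(v ≤ -5).
Before x := x: ¬(v ≤ -5)
Before a[t + 3] := t - v - 7: ¬(v ≤ -5)
Before t := v: ¬(v ≤ -5)
Then branch requires (a[3] ≤ -1 → v + 2*x < 10) ∧ (¬(v ≤ -5)); else branch requires ((t > 7 ∨ t > -7) → (¬(v ≤ -5))) ∧ ((¬(t > 7 ∨ t > -7)) → (¬(v ≤ -5))).
Before the if: (vec[4] = vec[t] - 8 → ((a[3] ≤ -1 → v + 2*x < 10) ∧ (¬(v ≤ -5)))) ∧ ((¬(vec[4] = vec[t] - 8)) → (((t > 7 ∨ t > -7) → (¬(v ≤ -5))) ∧ ((¬(t > 7 ∨ t > -7)) → (¬(v ≤ -5)))))
Answer: WP = (vec[4] = vec[t] - 8 → ((a[3] ≤ -1 → v + 2*x < 10) ∧ (¬(v ≤ -5)))) ∧ ((¬(vec[4] = vec[t] - 8)) → (((t > 7 ∨ t > -7) → (¬(v ≤ -5))) ∧ ((¬(t > 7 ∨ t > -7)) → (¬(v ≤ -5)))))


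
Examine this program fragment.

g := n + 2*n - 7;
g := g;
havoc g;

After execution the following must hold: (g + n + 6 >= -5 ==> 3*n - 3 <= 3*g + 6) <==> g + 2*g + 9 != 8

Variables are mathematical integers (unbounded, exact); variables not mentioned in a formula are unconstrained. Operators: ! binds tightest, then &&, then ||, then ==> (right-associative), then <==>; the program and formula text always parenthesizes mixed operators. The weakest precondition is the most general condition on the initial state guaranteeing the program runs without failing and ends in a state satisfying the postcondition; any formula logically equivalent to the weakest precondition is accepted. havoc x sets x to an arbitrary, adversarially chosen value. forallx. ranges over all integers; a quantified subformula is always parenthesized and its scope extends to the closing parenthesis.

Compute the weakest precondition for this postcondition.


Working backward. After the program, the postcondition (g + n + 6 >= -5 ==> 3*n - 3 <= 3*g + 6) <==> g + 2*g + 9 != 8 must hold; in canonical form it is (g + n >= -11 ==> 3*n <= 3*g + 9) <==> 3*g != -1.
Before havoc g: forall g_1. ((g_1 + n >= -11 ==> 3*n <= 3*g_1 + 9) <==> 3*g_1 != -1)
Before g := g: forall g_1. ((g_1 + n >= -11 ==> 3*n <= 3*g_1 + 9) <==> 3*g_1 != -1)
Before g := n + 2*n - 7: forall g_1. ((g_1 + n >= -11 ==> 3*n <= 3*g_1 + 9) <==> 3*g_1 != -1)
Answer: WP = forall g_1. ((g_1 + n >= -11 ==> 3*n <= 3*g_1 + 9) <==> 3*g_1 != -1)


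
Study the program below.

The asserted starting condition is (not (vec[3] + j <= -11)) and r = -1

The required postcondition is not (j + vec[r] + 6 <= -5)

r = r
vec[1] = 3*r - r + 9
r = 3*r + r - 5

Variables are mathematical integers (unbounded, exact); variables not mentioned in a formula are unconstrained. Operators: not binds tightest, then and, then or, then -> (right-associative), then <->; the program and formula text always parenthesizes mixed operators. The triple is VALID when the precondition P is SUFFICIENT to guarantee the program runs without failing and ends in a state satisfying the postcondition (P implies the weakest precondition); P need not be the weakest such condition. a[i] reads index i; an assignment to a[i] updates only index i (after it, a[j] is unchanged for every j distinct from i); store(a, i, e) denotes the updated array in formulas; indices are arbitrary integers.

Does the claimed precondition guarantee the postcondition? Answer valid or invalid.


Working backward. After the program, the postcondition not (j + vec[r] + 6 <= -5) must hold; in canonical form it is not (vec[r] + j <= -11).
Before r := 3*r + r - 5: not (vec[4*r - 5] + j <= -11)
Before vec[1] := 3*r - r + 9: not (store(vec, 1, 2*r + 9)[4*r - 5] + j <= -11)
Before r := r: not (store(vec, 1, 2*r + 9)[4*r - 5] + j <= -11)
The weakest precondition is not (store(vec, 1, 2*r + 9)[4*r - 5] + j <= -11).
Check whether (not (vec[3] + j <= -11)) and r = -1 implies it.
Countermodel: at the initial state j = 0, r = -1, vec = {[-9] = -11, [1] = 0, [3] = 0, elsewhere 0}, the precondition holds but the weakest precondition fails.
Answer: invalid


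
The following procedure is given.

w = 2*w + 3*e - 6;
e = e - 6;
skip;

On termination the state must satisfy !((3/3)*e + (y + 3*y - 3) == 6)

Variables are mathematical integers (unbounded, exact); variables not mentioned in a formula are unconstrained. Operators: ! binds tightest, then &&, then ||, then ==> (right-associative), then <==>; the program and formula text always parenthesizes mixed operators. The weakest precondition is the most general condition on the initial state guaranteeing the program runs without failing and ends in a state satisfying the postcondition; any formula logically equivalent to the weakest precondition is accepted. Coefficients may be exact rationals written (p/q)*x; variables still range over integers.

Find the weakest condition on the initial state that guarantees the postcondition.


Working backward. After the program, the postcondition !((3/3)*e + (y + 3*y - 3) == 6) must hold; in canonical form it is !(e + 4*y == 9).
Before skip: !(e + 4*y == 9)
Before e := e - 6: !(e + 4*y == 15)
Before w := 2*w + 3*e - 6: !(e + 4*y == 15)
Answer: WP = !(e + 4*y == 15)


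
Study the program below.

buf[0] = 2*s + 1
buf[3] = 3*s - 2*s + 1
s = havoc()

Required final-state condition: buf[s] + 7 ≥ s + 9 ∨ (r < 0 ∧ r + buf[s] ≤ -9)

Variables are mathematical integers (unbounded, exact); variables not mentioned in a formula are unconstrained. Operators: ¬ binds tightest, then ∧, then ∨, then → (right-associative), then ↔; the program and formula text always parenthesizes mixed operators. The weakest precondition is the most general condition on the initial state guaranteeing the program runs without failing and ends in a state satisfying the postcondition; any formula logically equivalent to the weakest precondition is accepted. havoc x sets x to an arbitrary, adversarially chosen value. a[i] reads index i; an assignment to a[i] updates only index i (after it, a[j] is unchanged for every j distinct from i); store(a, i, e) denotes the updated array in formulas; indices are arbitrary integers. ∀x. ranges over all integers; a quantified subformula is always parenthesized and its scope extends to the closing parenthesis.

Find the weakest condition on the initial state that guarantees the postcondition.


Working backward. After the program, the postcondition buf[s] + 7 ≥ s + 9 ∨ (r < 0 ∧ r + buf[s] ≤ -9) must hold; in canonical form it is buf[s] ≥ s + 2 ∨ (r < 0 ∧ buf[s] + r ≤ -9).
Before havoc s: ∀s_1. (buf[s_1] ≥ s_1 + 2 ∨ (r < 0 ∧ buf[s_1] + r ≤ -9))
Before buf[3] := 3*s - 2*s + 1: ∀s_1. (store(buf, 3, s + 1)[s_1] ≥ s_1 + 2 ∨ (r < 0 ∧ store(buf, 3, s + 1)[s_1] + r ≤ -9))
Before buf[0] := 2*s + 1: ∀s_1. (store(store(buf, 0, 2*s + 1), 3, s + 1)[s_1] ≥ s_1 + 2 ∨ (r < 0 ∧ store(store(buf, 0, 2*s + 1), 3, s + 1)[s_1] + r ≤ -9))
Answer: WP = ∀s_1. (store(store(buf, 0, 2*s + 1), 3, s + 1)[s_1] ≥ s_1 + 2 ∨ (r < 0 ∧ store(store(buf, 0, 2*s + 1), 3, s + 1)[s_1] + r ≤ -9))


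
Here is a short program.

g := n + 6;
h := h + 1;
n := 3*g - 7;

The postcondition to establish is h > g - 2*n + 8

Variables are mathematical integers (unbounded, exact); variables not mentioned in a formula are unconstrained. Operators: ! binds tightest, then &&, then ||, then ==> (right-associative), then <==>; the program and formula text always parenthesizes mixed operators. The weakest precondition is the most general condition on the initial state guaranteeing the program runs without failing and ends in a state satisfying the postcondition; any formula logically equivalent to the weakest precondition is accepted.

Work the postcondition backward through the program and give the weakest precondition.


Working backward. After the program, the postcondition h > g - 2*n + 8 must hold; in canonical form it is h + 2*n > g + 8.
Before n := 3*g - 7: 5*g + h > 22
Before h := h + 1: 5*g + h > 21
Before g := n + 6: h + 5*n > -9
Answer: WP = h + 5*n > -9


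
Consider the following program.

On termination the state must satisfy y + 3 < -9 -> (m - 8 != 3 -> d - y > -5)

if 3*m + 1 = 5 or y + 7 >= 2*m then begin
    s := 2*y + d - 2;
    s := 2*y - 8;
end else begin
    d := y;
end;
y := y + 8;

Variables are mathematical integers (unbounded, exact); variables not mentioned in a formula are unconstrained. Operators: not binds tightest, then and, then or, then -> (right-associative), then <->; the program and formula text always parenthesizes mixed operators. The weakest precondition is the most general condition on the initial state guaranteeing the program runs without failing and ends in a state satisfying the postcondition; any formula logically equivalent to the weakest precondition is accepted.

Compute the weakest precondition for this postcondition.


Working backward. After the program, the postcondition y + 3 < -9 -> (m - 8 != 3 -> d - y > -5) must hold; in canonical form it is y < -12 -> (m != 11 -> d > y - 5).
Before y := y + 8: y < -20 -> (m != 11 -> d > y + 3)
Then branch requires y < -20 -> (m != 11 -> d > y + 3); else branch requires y < -20 -> (not (m != 11)).
Before the if: ((3*m = 4 or y >= 2*m - 7) -> (y < -20 -> (m != 11 -> d > y + 3))) and ((not (3*m = 4 or y >= 2*m - 7)) -> (y < -20 -> (not (m != 11))))
Answer: WP = ((3*m = 4 or y >= 2*m - 7) -> (y < -20 -> (m != 11 -> d > y + 3))) and ((not (3*m = 4 or y >= 2*m - 7)) -> (y < -20 -> (not (m != 11))))


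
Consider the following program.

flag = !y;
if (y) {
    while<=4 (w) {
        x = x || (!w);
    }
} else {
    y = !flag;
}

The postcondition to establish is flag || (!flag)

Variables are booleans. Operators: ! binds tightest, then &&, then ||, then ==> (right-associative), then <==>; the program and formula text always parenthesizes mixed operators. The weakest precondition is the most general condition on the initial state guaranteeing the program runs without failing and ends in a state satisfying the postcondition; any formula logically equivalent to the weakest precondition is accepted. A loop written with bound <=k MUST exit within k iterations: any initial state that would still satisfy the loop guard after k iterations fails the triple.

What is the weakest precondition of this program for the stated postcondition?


Working backward. After the program, the postcondition flag || (!flag) must hold; in canonical form it is true.
Then branch requires w ==> (w ==> (w ==> (w ==> (!w)))); else branch requires true.
Before the if: y ==> (w ==> (w ==> (w ==> (w ==> (!w)))))
Before flag := !y: y ==> (w ==> (w ==> (w ==> (w ==> (!w)))))
Answer: WP = y ==> (w ==> (w ==> (w ==> (w ==> (!w)))))


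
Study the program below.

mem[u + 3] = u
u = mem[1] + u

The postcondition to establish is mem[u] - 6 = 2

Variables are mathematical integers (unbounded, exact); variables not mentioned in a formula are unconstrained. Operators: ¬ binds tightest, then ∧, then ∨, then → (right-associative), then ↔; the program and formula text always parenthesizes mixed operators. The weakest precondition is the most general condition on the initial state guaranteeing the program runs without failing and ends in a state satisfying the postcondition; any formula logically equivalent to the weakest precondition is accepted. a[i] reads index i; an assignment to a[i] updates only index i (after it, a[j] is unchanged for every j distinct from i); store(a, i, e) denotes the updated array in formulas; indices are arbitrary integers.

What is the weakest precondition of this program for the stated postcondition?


Working backward. After the program, the postcondition mem[u] - 6 = 2 must hold; in canonical form it is mem[u] = 8.
Before u := mem[1] + u: mem[mem[1] + u] = 8
Before mem[u + 3] := u: store(mem, u + 3, u)[store(mem, u + 3, u)[1] + u] = 8
Answer: WP = store(mem, u + 3, u)[store(mem, u + 3, u)[1] + u] = 8


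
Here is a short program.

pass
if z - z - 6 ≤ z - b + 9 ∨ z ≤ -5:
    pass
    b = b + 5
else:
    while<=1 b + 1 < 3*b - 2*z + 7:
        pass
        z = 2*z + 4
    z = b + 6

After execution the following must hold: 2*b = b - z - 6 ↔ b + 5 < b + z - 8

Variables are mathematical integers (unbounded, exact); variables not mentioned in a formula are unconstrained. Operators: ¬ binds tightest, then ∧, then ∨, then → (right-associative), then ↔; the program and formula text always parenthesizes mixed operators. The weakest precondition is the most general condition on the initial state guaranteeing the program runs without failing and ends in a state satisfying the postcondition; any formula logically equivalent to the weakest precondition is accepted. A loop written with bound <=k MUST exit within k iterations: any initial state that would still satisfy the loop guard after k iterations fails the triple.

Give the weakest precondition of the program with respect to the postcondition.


Working backward. After the program, the postcondition 2*b = b - z - 6 ↔ b + 5 < b + z - 8 must hold; in canonical form it is b + z = -6 ↔ z > 13.
Then branch requires b + z = -11 ↔ z > 13; else branch requires (2*z < 2*b + 6 → ((¬(4*z < 2*b - 2)) ∧ (2*b = -12 ↔ b > 7))) ∧ ((¬(2*z < 2*b + 6)) → (2*b = -12 ↔ b > 7)).
Before the if: ((b ≤ z + 15 ∨ z ≤ -5) → (b + z = -11 ↔ z > 13)) ∧ ((¬(b ≤ z + 15 ∨ z ≤ -5)) → ((2*z < 2*b + 6 → ((¬(4*z < 2*b - 2)) ∧ (2*b = -12 ↔ b > 7))) ∧ ((¬(2*z < 2*b + 6)) → (2*b = -12 ↔ b > 7))))
Before skip: ((b ≤ z + 15 ∨ z ≤ -5) → (b + z = -11 ↔ z > 13)) ∧ ((¬(b ≤ z + 15 ∨ z ≤ -5)) → ((2*z < 2*b + 6 → ((¬(4*z < 2*b - 2)) ∧ (2*b = -12 ↔ b > 7))) ∧ ((¬(2*z < 2*b + 6)) → (2*b = -12 ↔ b > 7))))
Answer: WP = ((b ≤ z + 15 ∨ z ≤ -5) → (b + z = -11 ↔ z > 13)) ∧ ((¬(b ≤ z + 15 ∨ z ≤ -5)) → ((2*z < 2*b + 6 → ((¬(4*z < 2*b - 2)) ∧ (2*b = -12 ↔ b > 7))) ∧ ((¬(2*z < 2*b + 6)) → (2*b = -12 ↔ b > 7))))


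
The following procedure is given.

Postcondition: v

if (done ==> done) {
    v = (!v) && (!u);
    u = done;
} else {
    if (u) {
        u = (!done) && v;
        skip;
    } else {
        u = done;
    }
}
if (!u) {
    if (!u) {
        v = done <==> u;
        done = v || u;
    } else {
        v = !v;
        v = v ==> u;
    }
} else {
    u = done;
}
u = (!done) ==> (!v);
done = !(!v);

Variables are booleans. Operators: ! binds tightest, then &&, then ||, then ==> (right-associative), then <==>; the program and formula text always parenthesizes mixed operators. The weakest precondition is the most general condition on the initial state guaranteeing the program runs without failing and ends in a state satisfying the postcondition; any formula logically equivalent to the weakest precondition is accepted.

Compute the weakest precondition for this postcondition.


Working backward. After the program, v must hold.
Before done := !(!v): v
Before u := (!done) ==> (!v): v
Then branch requires ((!u) ==> (done <==> u)) && (u ==> ((!v) ==> u)); else branch requires v.
Before the if: ((!u) ==> (((!u) ==> (done <==> u)) && (u ==> ((!v) ==> u)))) && (u ==> v)
Then branch requires ((!done) ==> (done ==> ((!((!v) && (!u))) ==> done))) && (done ==> ((!v) && (!u))); else branch requires (u ==> (((!((!done) && v)) ==> (((!((!done) && v)) ==> (done <==> ((!done) && v))) && (((!done) && v) ==> ((!v) ==> ((!done) && v))))) && (((!done) && v) ==> v))) && ((!u) ==> (((!done) ==> (done ==> ((!v) ==> done))) && (done ==> v))).
Before the if: ((!done) ==> (done ==> ((!((!v) && (!u))) ==> done))) && (done ==> ((!v) && (!u)))
Answer: WP = ((!done) ==> (done ==> ((!((!v) && (!u))) ==> done))) && (done ==> ((!v) && (!u)))


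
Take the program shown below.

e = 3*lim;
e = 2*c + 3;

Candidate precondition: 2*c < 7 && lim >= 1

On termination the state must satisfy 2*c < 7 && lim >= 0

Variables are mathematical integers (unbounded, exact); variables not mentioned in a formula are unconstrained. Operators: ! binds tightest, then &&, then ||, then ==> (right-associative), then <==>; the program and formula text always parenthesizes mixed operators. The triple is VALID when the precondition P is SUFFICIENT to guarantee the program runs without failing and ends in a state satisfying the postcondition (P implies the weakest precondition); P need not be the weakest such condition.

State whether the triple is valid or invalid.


Working backward. After the program, 2*c < 7 && lim >= 0 must hold.
Before e := 2*c + 3: 2*c < 7 && lim >= 0
Before e := 3*lim: 2*c < 7 && lim >= 0
The weakest precondition is 2*c < 7 && lim >= 0.
Check whether 2*c < 7 && lim >= 1 implies it.
Every state satisfying the precondition satisfies the weakest precondition: the implication holds.
Answer: valid


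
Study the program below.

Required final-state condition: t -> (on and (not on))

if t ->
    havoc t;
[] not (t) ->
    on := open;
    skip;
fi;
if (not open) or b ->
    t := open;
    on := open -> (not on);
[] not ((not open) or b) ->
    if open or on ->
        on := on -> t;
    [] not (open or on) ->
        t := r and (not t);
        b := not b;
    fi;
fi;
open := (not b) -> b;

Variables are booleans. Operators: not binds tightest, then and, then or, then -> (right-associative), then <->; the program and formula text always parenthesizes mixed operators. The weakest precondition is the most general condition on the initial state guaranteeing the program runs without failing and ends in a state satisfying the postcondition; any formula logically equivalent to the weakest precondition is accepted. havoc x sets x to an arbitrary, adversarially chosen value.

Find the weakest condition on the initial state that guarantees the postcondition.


Working backward. After the program, the postcondition t -> (on and (not on)) must hold; in canonical form it is not t.
Before open := (not b) -> b: not t
Then branch requires not open; else branch requires ((open or on) -> (not t)) and ((not (open or on)) -> (not (r and (not t)))).
Before the if: (((not open) or b) -> (not open)) and ((not ((not open) or b)) -> (((open or on) -> (not t)) and ((not (open or on)) -> (not (r and (not t))))))
Then branch requires (((not open) or b) -> (not open)) and ((not ((not open) or b)) -> (not (open or on))) and ((not ((not open) or b)) -> ((not (open or on)) -> (not r))); else branch requires (((not open) or b) -> (not open)) and ((not ((not open) or b)) -> ((open -> (not t)) and ((not open) -> (not (r and (not t)))))).
Before the if: (t -> ((((not open) or b) -> (not open)) and ((not ((not open) or b)) -> (not (open or on))) and ((not ((not open) or b)) -> ((not (open or on)) -> (not r))))) and ((not t) -> ((((not open) or b) -> (not open)) and ((not ((not open) or b)) -> ((open -> (not t)) and ((not open) -> (not (r and (not t))))))))
Answer: WP = (t -> ((((not open) or b) -> (not open)) and ((not ((not open) or b)) -> (not (open or on))) and ((not ((not open) or b)) -> ((not (open or on)) -> (not r))))) and ((not t) -> ((((not open) or b) -> (not open)) and ((not ((not open) or b)) -> ((open -> (not t)) and ((not open) -> (not (r and (not t))))))))


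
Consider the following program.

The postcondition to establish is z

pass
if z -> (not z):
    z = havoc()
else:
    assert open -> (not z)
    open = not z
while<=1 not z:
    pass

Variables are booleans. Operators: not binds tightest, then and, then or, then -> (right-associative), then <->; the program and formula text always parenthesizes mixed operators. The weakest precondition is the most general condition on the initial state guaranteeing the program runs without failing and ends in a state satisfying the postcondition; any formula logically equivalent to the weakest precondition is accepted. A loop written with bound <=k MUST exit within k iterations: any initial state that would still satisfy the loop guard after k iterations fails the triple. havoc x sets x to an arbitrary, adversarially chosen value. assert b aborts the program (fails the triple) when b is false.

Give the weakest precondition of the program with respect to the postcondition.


Working backward. After the program, z must hold.
Before the loop (bound <=1), unroll the exhaustion recursion (WP_0 = exit-now case; WP_j = one more guarded iteration, up to j = 1):
  WP_0: z
  WP_1: (not z) -> z
So before the loop: (not z) -> z
Then branch requires false; else branch requires (open -> (not z)) and ((not z) -> z).
Before the if: (not (z -> (not z))) and ((not (z -> (not z))) -> ((open -> (not z)) and ((not z) -> z)))
Before skip: (not (z -> (not z))) and ((not (z -> (not z))) -> ((open -> (not z)) and ((not z) -> z)))
Answer: WP = (not (z -> (not z))) and ((not (z -> (not z))) -> ((open -> (not z)) and ((not z) -> z)))


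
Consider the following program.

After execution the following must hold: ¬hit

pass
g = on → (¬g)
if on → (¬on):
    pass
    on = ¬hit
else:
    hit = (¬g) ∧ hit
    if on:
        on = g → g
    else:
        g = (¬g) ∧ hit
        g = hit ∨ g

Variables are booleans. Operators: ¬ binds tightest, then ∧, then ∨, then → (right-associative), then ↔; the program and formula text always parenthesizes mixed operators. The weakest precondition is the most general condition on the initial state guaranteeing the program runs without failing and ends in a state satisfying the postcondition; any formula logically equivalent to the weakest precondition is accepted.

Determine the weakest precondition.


Working backward. After the program, ¬hit must hold.
Then branch requires ¬hit; else branch requires (on → (¬((¬g) ∧ hit))) ∧ ((¬on) → (¬((¬g) ∧ hit))).
Before the if: ((on → (¬on)) → (¬hit)) ∧ ((¬(on → (¬on))) → ((on → (¬((¬g) ∧ hit))) ∧ ((¬on) → (¬((¬g) ∧ hit)))))
Before g := on → (¬g): ((on → (¬on)) → (¬hit)) ∧ ((¬(on → (¬on))) → ((on → (¬((¬(on → (¬g))) ∧ hit))) ∧ ((¬on) → (¬((¬(on → (¬g))) ∧ hit)))))
Before skip: ((on → (¬on)) → (¬hit)) ∧ ((¬(on → (¬on))) → ((on → (¬((¬(on → (¬g))) ∧ hit))) ∧ ((¬on) → (¬((¬(on → (¬g))) ∧ hit)))))
Answer: WP = ((on → (¬on)) → (¬hit)) ∧ ((¬(on → (¬on))) → ((on → (¬((¬(on → (¬g))) ∧ hit))) ∧ ((¬on) → (¬((¬(on → (¬g))) ∧ hit)))))


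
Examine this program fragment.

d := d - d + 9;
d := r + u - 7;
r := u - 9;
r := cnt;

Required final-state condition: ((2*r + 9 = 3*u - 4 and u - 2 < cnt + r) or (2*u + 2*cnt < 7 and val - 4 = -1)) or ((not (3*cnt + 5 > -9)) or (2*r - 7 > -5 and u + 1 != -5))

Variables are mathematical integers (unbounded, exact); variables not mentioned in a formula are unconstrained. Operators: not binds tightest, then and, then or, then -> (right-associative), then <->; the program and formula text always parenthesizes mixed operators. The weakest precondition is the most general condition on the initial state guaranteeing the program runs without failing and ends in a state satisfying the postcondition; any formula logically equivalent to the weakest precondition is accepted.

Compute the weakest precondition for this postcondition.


Working backward. After the program, the postcondition ((2*r + 9 = 3*u - 4 and u - 2 < cnt + r) or (2*u + 2*cnt < 7 and val - 4 = -1)) or ((not (3*cnt + 5 > -9)) or (2*r - 7 > -5 and u + 1 != -5)) must hold; in canonical form it is (2*r = 3*u - 13 and u < cnt + r + 2) or (2*cnt + 2*u < 7 and val = 3) or (not (3*cnt > -14)) or (2*r > 2 and u != -6).
Before r := cnt: (2*cnt = 3*u - 13 and u < 2*cnt + 2) or (2*cnt + 2*u < 7 and val = 3) or (not (3*cnt > -14)) or (2*cnt > 2 and u != -6)
Before r := u - 9: (2*cnt = 3*u - 13 and u < 2*cnt + 2) or (2*cnt + 2*u < 7 and val = 3) or (not (3*cnt > -14)) or (2*cnt > 2 and u != -6)
Before d := r + u - 7: (2*cnt = 3*u - 13 and u < 2*cnt + 2) or (2*cnt + 2*u < 7 and val = 3) or (not (3*cnt > -14)) or (2*cnt > 2 and u != -6)
Before d := d - d + 9: (2*cnt = 3*u - 13 and u < 2*cnt + 2) or (2*cnt + 2*u < 7 and val = 3) or (not (3*cnt > -14)) or (2*cnt > 2 and u != -6)
Answer: WP = (2*cnt = 3*u - 13 and u < 2*cnt + 2) or (2*cnt + 2*u < 7 and val = 3) or (not (3*cnt > -14)) or (2*cnt > 2 and u != -6)


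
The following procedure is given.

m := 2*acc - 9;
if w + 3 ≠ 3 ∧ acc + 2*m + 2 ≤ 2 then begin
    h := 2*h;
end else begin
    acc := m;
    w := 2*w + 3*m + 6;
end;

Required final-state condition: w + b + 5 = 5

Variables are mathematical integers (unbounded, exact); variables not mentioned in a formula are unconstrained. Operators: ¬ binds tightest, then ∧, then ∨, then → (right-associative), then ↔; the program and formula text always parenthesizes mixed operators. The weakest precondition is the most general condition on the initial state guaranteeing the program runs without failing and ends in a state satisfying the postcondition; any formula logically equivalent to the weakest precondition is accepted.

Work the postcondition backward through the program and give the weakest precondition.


Working backward. After the program, the postcondition w + b + 5 = 5 must hold; in canonical form it is b + w = 0.
Then branch requires b + w = 0; else branch requires b + 3*m + 2*w = -6.
Before the if: ((w ≠ 0 ∧ acc + 2*m ≤ 0) → b + w = 0) ∧ ((¬(w ≠ 0 ∧ acc + 2*m ≤ 0)) → b + 3*m + 2*w = -6)
Before m := 2*acc - 9: ((w ≠ 0 ∧ 5*acc ≤ 18) → b + w = 0) ∧ ((¬(w ≠ 0 ∧ 5*acc ≤ 18)) → 6*acc + b + 2*w = 21)
Answer: WP = ((w ≠ 0 ∧ 5*acc ≤ 18) → b + w = 0) ∧ ((¬(w ≠ 0 ∧ 5*acc ≤ 18)) → 6*acc + b + 2*w = 21)


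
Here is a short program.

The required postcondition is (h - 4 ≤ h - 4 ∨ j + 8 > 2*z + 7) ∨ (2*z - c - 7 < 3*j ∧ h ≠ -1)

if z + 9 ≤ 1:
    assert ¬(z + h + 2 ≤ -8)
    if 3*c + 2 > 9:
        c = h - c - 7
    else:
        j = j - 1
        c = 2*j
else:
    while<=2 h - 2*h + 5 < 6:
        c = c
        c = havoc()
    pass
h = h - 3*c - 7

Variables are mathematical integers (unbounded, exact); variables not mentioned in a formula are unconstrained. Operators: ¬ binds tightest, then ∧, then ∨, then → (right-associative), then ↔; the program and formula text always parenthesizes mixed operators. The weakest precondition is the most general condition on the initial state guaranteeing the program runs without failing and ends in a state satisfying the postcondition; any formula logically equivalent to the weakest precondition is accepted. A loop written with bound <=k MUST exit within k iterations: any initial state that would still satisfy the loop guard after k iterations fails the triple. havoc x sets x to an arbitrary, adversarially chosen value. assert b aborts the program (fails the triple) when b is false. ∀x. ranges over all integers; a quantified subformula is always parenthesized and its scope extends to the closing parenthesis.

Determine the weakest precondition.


Working backward. After the program, the postcondition (h - 4 ≤ h - 4 ∨ j + 8 > 2*z + 7) ∨ (2*z - c - 7 < 3*j ∧ h ≠ -1) must hold; in canonical form it is true.
Before h := h - 3*c - 7: true
Then branch requires ¬(h + z ≤ -10); else branch requires h > -1 → (h > -1 → (¬(h > -1))).
Before the if: (z ≤ -8 → (¬(h + z ≤ -10))) ∧ ((¬(z ≤ -8)) → (h > -1 → (h > -1 → (¬(h > -1)))))
Answer: WP = (z ≤ -8 → (¬(h + z ≤ -10))) ∧ ((¬(z ≤ -8)) → (h > -1 → (h > -1 → (¬(h > -1)))))


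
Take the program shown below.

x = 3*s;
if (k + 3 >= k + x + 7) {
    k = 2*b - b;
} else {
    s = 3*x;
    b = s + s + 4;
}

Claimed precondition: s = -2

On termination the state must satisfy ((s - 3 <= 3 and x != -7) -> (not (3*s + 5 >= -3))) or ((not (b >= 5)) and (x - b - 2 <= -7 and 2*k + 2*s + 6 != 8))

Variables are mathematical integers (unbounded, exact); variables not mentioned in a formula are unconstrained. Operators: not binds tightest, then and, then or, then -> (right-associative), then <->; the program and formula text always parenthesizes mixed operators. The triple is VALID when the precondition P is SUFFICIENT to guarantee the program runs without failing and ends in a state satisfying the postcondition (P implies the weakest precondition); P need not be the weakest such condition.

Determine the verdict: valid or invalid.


Working backward. After the program, the postcondition ((s - 3 <= 3 and x != -7) -> (not (3*s + 5 >= -3))) or ((not (b >= 5)) and (x - b - 2 <= -7 and 2*k + 2*s + 6 != 8)) must hold; in canonical form it is ((s <= 6 and x != -7) -> (not (3*s >= -8))) or ((not (b >= 5)) and x <= b - 5 and 2*k + 2*s != 2).
Then branch requires ((s <= 6 and x != -7) -> (not (3*s >= -8))) or ((not (b >= 5)) and x <= b - 5 and 2*b + 2*s != 2); else branch requires ((3*x <= 6 and x != -7) -> (not (9*x >= -8))) or ((not (6*x >= 1)) and 5*x >= 1 and 2*k + 6*x != 2).
Before the if: (x <= -4 -> (((s <= 6 and x != -7) -> (not (3*s >= -8))) or ((not (b >= 5)) and x <= b - 5 and 2*b + 2*s != 2))) and ((not (x <= -4)) -> (((3*x <= 6 and x != -7) -> (not (9*x >= -8))) or ((not (6*x >= 1)) and 5*x >= 1 and 2*k + 6*x != 2)))
Before x := 3*s: (3*s <= -4 -> (((s <= 6 and 3*s != -7) -> (not (3*s >= -8))) or ((not (b >= 5)) and 3*s <= b - 5 and 2*b + 2*s != 2))) and ((not (3*s <= -4)) -> (((9*s <= 6 and 3*s != -7) -> (not (27*s >= -8))) or ((not (18*s >= 1)) and 15*s >= 1 and 2*k + 18*s != 2)))
The weakest precondition is (3*s <= -4 -> (((s <= 6 and 3*s != -7) -> (not (3*s >= -8))) or ((not (b >= 5)) and 3*s <= b - 5 and 2*b + 2*s != 2))) and ((not (3*s <= -4)) -> (((9*s <= 6 and 3*s != -7) -> (not (27*s >= -8))) or ((not (18*s >= 1)) and 15*s >= 1 and 2*k + 18*s != 2))).
Check whether s = -2 implies it.
Countermodel: at the initial state b = -2, k = 0, s = -2, the precondition holds but the weakest precondition fails.
Answer: invalid
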